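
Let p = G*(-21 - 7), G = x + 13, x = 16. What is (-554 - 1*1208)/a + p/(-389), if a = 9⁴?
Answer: 4642114/2552229 ≈ 1.8188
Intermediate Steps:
G = 29 (G = 16 + 13 = 29)
p = -812 (p = 29*(-21 - 7) = 29*(-28) = -812)
a = 6561
(-554 - 1*1208)/a + p/(-389) = (-554 - 1*1208)/6561 - 812/(-389) = (-554 - 1208)*(1/6561) - 812*(-1/389) = -1762*1/6561 + 812/389 = -1762/6561 + 812/389 = 4642114/2552229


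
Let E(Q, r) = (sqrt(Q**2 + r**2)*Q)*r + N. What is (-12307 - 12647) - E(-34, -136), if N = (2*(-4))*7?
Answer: -24898 - 157216*sqrt(17) ≈ -6.7312e+5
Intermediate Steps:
N = -56 (N = -8*7 = -56)
E(Q, r) = -56 + Q*r*sqrt(Q**2 + r**2) (E(Q, r) = (sqrt(Q**2 + r**2)*Q)*r - 56 = (Q*sqrt(Q**2 + r**2))*r - 56 = Q*r*sqrt(Q**2 + r**2) - 56 = -56 + Q*r*sqrt(Q**2 + r**2))
(-12307 - 12647) - E(-34, -136) = (-12307 - 12647) - (-56 - 34*(-136)*sqrt((-34)**2 + (-136)**2)) = -24954 - (-56 - 34*(-136)*sqrt(1156 + 18496)) = -24954 - (-56 - 34*(-136)*sqrt(19652)) = -24954 - (-56 - 34*(-136)*34*sqrt(17)) = -24954 - (-56 + 157216*sqrt(17)) = -24954 + (56 - 157216*sqrt(17)) = -24898 - 157216*sqrt(17)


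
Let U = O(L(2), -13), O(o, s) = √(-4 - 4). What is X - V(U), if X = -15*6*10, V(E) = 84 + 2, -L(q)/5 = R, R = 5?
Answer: -986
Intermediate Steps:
L(q) = -25 (L(q) = -5*5 = -25)
O(o, s) = 2*I*√2 (O(o, s) = √(-8) = 2*I*√2)
U = 2*I*√2 ≈ 2.8284*I
V(E) = 86
X = -900 (X = -90*10 = -900)
X - V(U) = -900 - 1*86 = -900 - 86 = -986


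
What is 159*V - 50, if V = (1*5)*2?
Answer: 1540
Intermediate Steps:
V = 10 (V = 5*2 = 10)
159*V - 50 = 159*10 - 50 = 1590 - 50 = 1540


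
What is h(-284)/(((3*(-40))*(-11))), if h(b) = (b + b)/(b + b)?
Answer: 1/1320 ≈ 0.00075758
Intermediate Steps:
h(b) = 1 (h(b) = (2*b)/((2*b)) = (2*b)*(1/(2*b)) = 1)
h(-284)/(((3*(-40))*(-11))) = 1/((3*(-40))*(-11)) = 1/(-120*(-11)) = 1/1320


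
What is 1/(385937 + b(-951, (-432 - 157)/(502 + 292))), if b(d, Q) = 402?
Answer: 1/386339 ≈ 2.5884e-6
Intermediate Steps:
1/(385937 + b(-951, (-432 - 157)/(502 + 292))) = 1/(385937 + 402) = 1/386339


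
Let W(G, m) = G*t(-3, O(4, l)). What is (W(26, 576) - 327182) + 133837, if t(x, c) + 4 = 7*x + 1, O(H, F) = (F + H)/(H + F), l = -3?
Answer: -193969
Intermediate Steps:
O(H, F) = 1 (O(H, F) = (F + H)/(F + H) = 1)
t(x, c) = -3 + 7*x (t(x, c) = -4 + (7*x + 1) = -4 + (1 + 7*x) = -3 + 7*x)
W(G, m) = -24*G (W(G, m) = G*(-3 + 7*(-3)) = G*(-3 - 21) = G*(-24) = -24*G)
(W(26, 576) - 327182) + 133837 = (-24*26 - 327182) + 133837 = (-624 - 327182) + 133837 = -327806 + 133837 = -193969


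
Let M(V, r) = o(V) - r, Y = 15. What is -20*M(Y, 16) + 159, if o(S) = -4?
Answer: 559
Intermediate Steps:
M(V, r) = -4 - r
-20*M(Y, 16) + 159 = -20*(-4 - 1*16) + 159 = -20*(-4 - 16) + 159 = -20*(-20) + 159 = 400 + 159 = 559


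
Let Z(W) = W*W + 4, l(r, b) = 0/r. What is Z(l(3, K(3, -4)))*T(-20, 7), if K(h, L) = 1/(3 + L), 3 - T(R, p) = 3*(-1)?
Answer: 24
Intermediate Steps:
T(R, p) = 6 (T(R, p) = 3 - 3*(-1) = 3 - 1*(-3) = 3 + 3 = 6)
l(r, b) = 0
Z(W) = 4 + W² (Z(W) = W² + 4 = 4 + W²)
Z(l(3, K(3, -4)))*T(-20, 7) = (4 + 0²)*6 = (4 + 0)*6 = 4*6 = 24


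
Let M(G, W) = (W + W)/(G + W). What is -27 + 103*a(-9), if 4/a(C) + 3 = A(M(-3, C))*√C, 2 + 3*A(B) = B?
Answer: -5943/37 + 824*I/37 ≈ -160.62 + 22.27*I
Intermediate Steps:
M(G, W) = 2*W/(G + W) (M(G, W) = (2*W)/(G + W) = 2*W/(G + W))
A(B) = -⅔ + B/3
a(C) = 4/(-3 + √C*(-⅔ + 2*C/(3*(-3 + C)))) (a(C) = 4/(-3 + (-⅔ + (2*C/(-3 + C))/3)*√C) = 4/(-3 + (-⅔ + 2*C/(3*(-3 + C)))*√C) = 4/(-3 + √C*(-⅔ + 2*C/(3*(-3 + C)))))
-27 + 103*a(-9) = -27 + 103*(4*(-3 - 9)/(9 - 3*(-9) + 2*√(-9))) = -27 + 103*(4*(-12)/(9 + 27 + 2*(3*I))) = -27 + 103*(4*(-12)/(9 + 27 + 6*I)) = -27 + 103*(4*(-12)/(36 + 6*I)) = -27 + 103*(4*((36 - 6*I)/1332)*(-12)) = -27 + 103*(-48/37 + 8*I/37) = -27 + (-4944/37 + 824*I/37) = -5943/37 + 824*I/37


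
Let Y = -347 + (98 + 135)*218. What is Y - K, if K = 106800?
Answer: -56353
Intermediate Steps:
Y = 50447 (Y = -347 + 233*218 = -347 + 50794 = 50447)
Y - K = 50447 - 1*106800 = 50447 - 106800 = -56353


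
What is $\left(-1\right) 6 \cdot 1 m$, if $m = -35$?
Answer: $210$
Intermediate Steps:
$\left(-1\right) 6 \cdot 1 m = \left(-1\right) 6 \cdot 1 \left(-35\right) = \left(-6\right) 1 \left(-35\right) = \left(-6\right) \left(-35\right) = 210$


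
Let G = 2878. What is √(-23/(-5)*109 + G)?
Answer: √84485/5 ≈ 58.133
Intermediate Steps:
√(-23/(-5)*109 + G) = √(-23/(-5)*109 + 2878) = √(-23*(-⅕)*109 + 2878) = √((23/5)*109 + 2878) = √(2507/5 + 2878) = √(16897/5) = √84485/5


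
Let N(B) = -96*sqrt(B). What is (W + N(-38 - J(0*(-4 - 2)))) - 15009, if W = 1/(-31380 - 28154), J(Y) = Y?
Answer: -893545807/59534 - 96*I*sqrt(38) ≈ -15009.0 - 591.78*I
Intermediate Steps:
W = -1/59534 (W = 1/(-59534) = -1/59534 ≈ -1.6797e-5)
(W + N(-38 - J(0*(-4 - 2)))) - 15009 = (-1/59534 - 96*sqrt(-38 - 0*(-4 - 2))) - 15009 = (-1/59534 - 96*sqrt(-38 - 0*(-6))) - 15009 = (-1/59534 - 96*sqrt(-38 - 1*0)) - 15009 = (-1/59534 - 96*sqrt(-38 + 0)) - 15009 = (-1/59534 - 96*I*sqrt(38)) - 15009 = -893545807/59534 - 96*I*sqrt(38)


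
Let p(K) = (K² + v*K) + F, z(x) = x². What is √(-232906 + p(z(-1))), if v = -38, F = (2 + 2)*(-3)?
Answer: I*√232955 ≈ 482.65*I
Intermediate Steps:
F = -12 (F = 4*(-3) = -12)
p(K) = -12 + K² - 38*K (p(K) = (K² - 38*K) - 12 = -12 + K² - 38*K)
√(-232906 + p(z(-1))) = √(-232906 + (-12 + ((-1)²)² - 38*(-1)²)) = √(-232906 + (-12 + 1² - 38*1)) = √(-232906 + (-12 + 1 - 38)) = √(-232906 - 49) = √(-232955) = I*√232955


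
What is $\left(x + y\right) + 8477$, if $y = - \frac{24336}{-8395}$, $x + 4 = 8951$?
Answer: $\frac{146298816}{8395} \approx 17427.0$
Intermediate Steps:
$x = 8947$ ($x = -4 + 8951 = 8947$)
$y = \frac{24336}{8395}$ ($y = \left(-24336\right) \left(- \frac{1}{8395}\right) = \frac{24336}{8395} \approx 2.8989$)
$\left(x + y\right) + 8477 = \left(8947 + \frac{24336}{8395}\right) + 8477 = \frac{75134401}{8395} + 8477 = \frac{146298816}{8395}$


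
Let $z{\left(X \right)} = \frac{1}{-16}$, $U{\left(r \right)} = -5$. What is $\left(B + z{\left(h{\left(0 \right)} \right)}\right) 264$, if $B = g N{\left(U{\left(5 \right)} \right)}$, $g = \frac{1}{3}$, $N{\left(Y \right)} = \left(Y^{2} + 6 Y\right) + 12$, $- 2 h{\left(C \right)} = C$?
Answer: $\frac{1199}{2} \approx 599.5$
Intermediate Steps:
$h{\left(C \right)} = - \frac{C}{2}$
$N{\left(Y \right)} = 12 + Y^{2} + 6 Y$
$g = \frac{1}{3} \approx 0.33333$
$z{\left(X \right)} = - \frac{1}{16}$
$B = \frac{7}{3}$ ($B = \frac{12 + \left(-5\right)^{2} + 6 \left(-5\right)}{3} = \frac{12 + 25 - 30}{3} = \frac{1}{3} \cdot 7 = \frac{7}{3} \approx 2.3333$)
$\left(B + z{\left(h{\left(0 \right)} \right)}\right) 264 = \left(\frac{7}{3} - \frac{1}{16}\right) 264 = \frac{109}{48} \cdot 264 = \frac{1199}{2}$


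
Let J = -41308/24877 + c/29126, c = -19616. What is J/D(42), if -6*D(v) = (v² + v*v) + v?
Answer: 169112404/43111766369 ≈ 0.0039226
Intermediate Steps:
J = -845562020/362283751 (J = -41308/24877 - 19616/29126 = -41308*1/24877 - 19616*1/29126 = -41308/24877 - 9808/14563 = -845562020/362283751 ≈ -2.3340)
D(v) = -v²/3 - v/6 (D(v) = -((v² + v*v) + v)/6 = -((v² + v²) + v)/6 = -(2*v² + v)/6 = -(v + 2*v²)/6 = -v²/3 - v/6)
J/D(42) = -845562020*(-1/(7*(1 + 2*42)))/362283751 = -845562020*(-1/(7*(1 + 84)))/362283751 = -845562020/(362283751*((-⅙*42*85))) = -845562020/362283751/(-595) = -845562020/362283751*(-1/595) = 169112404/43111766369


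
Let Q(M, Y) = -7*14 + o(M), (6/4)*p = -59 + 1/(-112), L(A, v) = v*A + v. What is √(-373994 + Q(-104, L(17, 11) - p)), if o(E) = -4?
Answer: 4*I*√23381 ≈ 611.63*I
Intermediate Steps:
L(A, v) = v + A*v (L(A, v) = A*v + v = v + A*v)
p = -2203/56 (p = 2*(-59 + 1/(-112))/3 = 2*(-59 - 1/112)/3 = (⅔)*(-6609/112) = -2203/56 ≈ -39.339)
Q(M, Y) = -102 (Q(M, Y) = -7*14 - 4 = -98 - 4 = -102)
√(-373994 + Q(-104, L(17, 11) - p)) = √(-373994 - 102) = √(-374096) = 4*I*√23381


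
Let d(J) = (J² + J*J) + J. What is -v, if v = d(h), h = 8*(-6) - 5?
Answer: -5565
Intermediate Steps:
h = -53 (h = -48 - 5 = -53)
d(J) = J + 2*J² (d(J) = (J² + J²) + J = 2*J² + J = J + 2*J²)
v = 5565 (v = -53*(1 + 2*(-53)) = -53*(1 - 106) = -53*(-105) = 5565)
-v = -1*5565 = -5565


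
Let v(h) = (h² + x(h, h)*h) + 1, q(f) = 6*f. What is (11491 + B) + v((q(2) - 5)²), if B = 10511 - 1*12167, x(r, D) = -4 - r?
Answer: 9640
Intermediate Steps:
B = -1656 (B = 10511 - 12167 = -1656)
v(h) = 1 + h² + h*(-4 - h) (v(h) = (h² + (-4 - h)*h) + 1 = (h² + h*(-4 - h)) + 1 = 1 + h² + h*(-4 - h))
(11491 + B) + v((q(2) - 5)²) = (11491 - 1656) + (1 - 4*(6*2 - 5)²) = 9835 + (1 - 4*(12 - 5)²) = 9835 + (1 - 4*7²) = 9835 + (1 - 4*49) = 9835 + (1 - 196) = 9835 - 195 = 9640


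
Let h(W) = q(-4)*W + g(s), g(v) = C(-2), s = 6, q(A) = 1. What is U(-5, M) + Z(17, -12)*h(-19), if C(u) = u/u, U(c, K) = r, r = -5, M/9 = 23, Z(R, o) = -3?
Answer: 49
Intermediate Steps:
M = 207 (M = 9*23 = 207)
U(c, K) = -5
C(u) = 1
g(v) = 1
h(W) = 1 + W (h(W) = 1*W + 1 = W + 1 = 1 + W)
U(-5, M) + Z(17, -12)*h(-19) = -5 - 3*(1 - 19) = -5 - 3*(-18) = -5 + 54 = 49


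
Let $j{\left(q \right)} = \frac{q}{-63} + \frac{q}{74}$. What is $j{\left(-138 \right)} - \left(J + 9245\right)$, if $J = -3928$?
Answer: $- \frac{4131056}{777} \approx -5316.7$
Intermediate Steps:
$j{\left(q \right)} = - \frac{11 q}{4662}$ ($j{\left(q \right)} = q \left(- \frac{1}{63}\right) + q \frac{1}{74} = - \frac{q}{63} + \frac{q}{74} = - \frac{11 q}{4662}$)
$j{\left(-138 \right)} - \left(J + 9245\right) = \left(- \frac{11}{4662}\right) \left(-138\right) - \left(-3928 + 9245\right) = \frac{253}{777} - 5317 = - \frac{4131056}{777}$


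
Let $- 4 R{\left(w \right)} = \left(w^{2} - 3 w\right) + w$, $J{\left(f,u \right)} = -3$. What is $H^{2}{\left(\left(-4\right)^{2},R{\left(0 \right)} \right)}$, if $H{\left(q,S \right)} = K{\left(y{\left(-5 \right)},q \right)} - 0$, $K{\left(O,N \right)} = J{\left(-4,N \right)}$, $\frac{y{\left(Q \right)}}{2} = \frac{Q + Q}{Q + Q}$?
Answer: $9$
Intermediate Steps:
$y{\left(Q \right)} = 2$ ($y{\left(Q \right)} = 2 \frac{Q + Q}{Q + Q} = 2 \frac{2 Q}{2 Q} = 2 \cdot 2 Q \frac{1}{2 Q} = 2 \cdot 1 = 2$)
$R{\left(w \right)} = \frac{w}{2} - \frac{w^{2}}{4}$ ($R{\left(w \right)} = - \frac{\left(w^{2} - 3 w\right) + w}{4} = - \frac{w^{2} - 2 w}{4} = \frac{w}{2} - \frac{w^{2}}{4}$)
$K{\left(O,N \right)} = -3$
$H{\left(q,S \right)} = -3$ ($H{\left(q,S \right)} = -3 - 0 = -3 + 0 = -3$)
$H^{2}{\left(\left(-4\right)^{2},R{\left(0 \right)} \right)} = \left(-3\right)^{2} = 9$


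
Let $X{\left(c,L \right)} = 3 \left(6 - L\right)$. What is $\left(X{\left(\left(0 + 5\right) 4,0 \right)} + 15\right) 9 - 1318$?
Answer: $-1021$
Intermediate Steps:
$X{\left(c,L \right)} = 18 - 3 L$
$\left(X{\left(\left(0 + 5\right) 4,0 \right)} + 15\right) 9 - 1318 = \left(\left(18 - 0\right) + 15\right) 9 - 1318 = \left(\left(18 + 0\right) + 15\right) 9 - 1318 = \left(18 + 15\right) 9 - 1318 = 33 \cdot 9 - 1318 = 297 - 1318 = -1021$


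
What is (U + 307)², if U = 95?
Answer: 161604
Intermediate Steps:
(U + 307)² = (95 + 307)² = 402² = 161604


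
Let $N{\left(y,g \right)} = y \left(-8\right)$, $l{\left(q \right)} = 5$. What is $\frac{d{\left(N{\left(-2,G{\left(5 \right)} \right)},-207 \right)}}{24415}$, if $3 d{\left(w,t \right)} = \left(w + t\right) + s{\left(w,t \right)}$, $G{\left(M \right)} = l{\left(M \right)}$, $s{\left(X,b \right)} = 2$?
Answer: $- \frac{63}{24415} \approx -0.0025804$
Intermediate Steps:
$G{\left(M \right)} = 5$
$N{\left(y,g \right)} = - 8 y$
$d{\left(w,t \right)} = \frac{2}{3} + \frac{t}{3} + \frac{w}{3}$ ($d{\left(w,t \right)} = \frac{\left(w + t\right) + 2}{3} = \frac{\left(t + w\right) + 2}{3} = \frac{2 + t + w}{3} = \frac{2}{3} + \frac{t}{3} + \frac{w}{3}$)
$\frac{d{\left(N{\left(-2,G{\left(5 \right)} \right)},-207 \right)}}{24415} = \frac{\frac{2}{3} + \frac{1}{3} \left(-207\right) + \frac{\left(-8\right) \left(-2\right)}{3}}{24415} = \left(\frac{2}{3} - 69 + \frac{1}{3} \cdot 16\right) \frac{1}{24415} = \left(\frac{2}{3} - 69 + \frac{16}{3}\right) \frac{1}{24415} = \left(-63\right) \frac{1}{24415} = - \frac{63}{24415}$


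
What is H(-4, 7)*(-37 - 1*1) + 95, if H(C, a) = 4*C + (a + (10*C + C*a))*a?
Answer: 16929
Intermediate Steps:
H(C, a) = 4*C + a*(a + 10*C + C*a) (H(C, a) = 4*C + (a + 10*C + C*a)*a = 4*C + a*(a + 10*C + C*a))
H(-4, 7)*(-37 - 1*1) + 95 = (7² + 4*(-4) - 4*7² + 10*(-4)*7)*(-37 - 1*1) + 95 = (49 - 16 - 4*49 - 280)*(-37 - 1) + 95 = (49 - 16 - 196 - 280)*(-38) + 95 = -443*(-38) + 95 = 16834 + 95 = 16929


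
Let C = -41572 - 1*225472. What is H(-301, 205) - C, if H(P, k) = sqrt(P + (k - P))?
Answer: 267044 + sqrt(205) ≈ 2.6706e+5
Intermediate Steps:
C = -267044 (C = -41572 - 225472 = -267044)
H(P, k) = sqrt(k)
H(-301, 205) - C = sqrt(205) - 1*(-267044) = sqrt(205) + 267044 = 267044 + sqrt(205)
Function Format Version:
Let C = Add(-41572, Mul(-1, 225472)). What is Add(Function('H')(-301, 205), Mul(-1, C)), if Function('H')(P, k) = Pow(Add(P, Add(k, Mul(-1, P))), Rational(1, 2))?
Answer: Add(267044, Pow(205, Rational(1, 2))) ≈ 2.6706e+5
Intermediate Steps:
C = -267044 (C = Add(-41572, -225472) = -267044)
Function('H')(P, k) = Pow(k, Rational(1, 2))
Add(Function('H')(-301, 205), Mul(-1, C)) = Add(Pow(205, Rational(1, 2)), Mul(-1, -267044)) = Add(Pow(205, Rational(1, 2)), 267044) = Add(267044, Pow(205, Rational(1, 2)))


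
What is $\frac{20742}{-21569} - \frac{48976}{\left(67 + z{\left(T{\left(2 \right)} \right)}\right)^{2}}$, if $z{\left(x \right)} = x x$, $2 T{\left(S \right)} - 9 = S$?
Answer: $- \frac{20040513686}{3263842649} \approx -6.1402$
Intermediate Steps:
$T{\left(S \right)} = \frac{9}{2} + \frac{S}{2}$
$z{\left(x \right)} = x^{2}$
$\frac{20742}{-21569} - \frac{48976}{\left(67 + z{\left(T{\left(2 \right)} \right)}\right)^{2}} = \frac{20742}{-21569} - \frac{48976}{\left(67 + \left(\frac{9}{2} + \frac{1}{2} \cdot 2\right)^{2}\right)^{2}} = 20742 \left(- \frac{1}{21569}\right) - \frac{48976}{\left(67 + \left(\frac{9}{2} + 1\right)^{2}\right)^{2}} = - \frac{20742}{21569} - \frac{48976}{\left(67 + \left(\frac{11}{2}\right)^{2}\right)^{2}} = - \frac{20742}{21569} - \frac{48976}{\left(67 + \frac{121}{4}\right)^{2}} = - \frac{20742}{21569} - \frac{48976}{\left(\frac{389}{4}\right)^{2}} = - \frac{20742}{21569} - \frac{48976}{\frac{151321}{16}} = - \frac{20742}{21569} - \frac{783616}{151321} = - \frac{20040513686}{3263842649}$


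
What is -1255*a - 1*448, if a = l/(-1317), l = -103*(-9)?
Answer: 191123/439 ≈ 435.36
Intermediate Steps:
l = 927
a = -309/439 (a = 927/(-1317) = 927*(-1/1317) = -309/439 ≈ -0.70387)
-1255*a - 1*448 = -1255*(-309/439) - 1*448 = 387795/439 - 448 = 191123/439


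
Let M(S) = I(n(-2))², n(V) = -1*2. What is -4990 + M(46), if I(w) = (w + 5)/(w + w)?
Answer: -79831/16 ≈ -4989.4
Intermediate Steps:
n(V) = -2
I(w) = (5 + w)/(2*w) (I(w) = (5 + w)/((2*w)) = (5 + w)*(1/(2*w)) = (5 + w)/(2*w))
M(S) = 9/16 (M(S) = ((½)*(5 - 2)/(-2))² = ((½)*(-½)*3)² = (-¾)² = 9/16)
-4990 + M(46) = -4990 + 9/16 = -79831/16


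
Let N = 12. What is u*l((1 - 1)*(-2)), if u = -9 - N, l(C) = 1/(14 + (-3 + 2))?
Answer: -21/13 ≈ -1.6154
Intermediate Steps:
l(C) = 1/13 (l(C) = 1/(14 - 1) = 1/13)
u = -21 (u = -9 - 1*12 = -9 - 12 = -21)
u*l((1 - 1)*(-2)) = -21*1/13 = -21/13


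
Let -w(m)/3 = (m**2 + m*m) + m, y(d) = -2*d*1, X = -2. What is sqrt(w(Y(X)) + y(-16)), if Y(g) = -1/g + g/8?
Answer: sqrt(494)/4 ≈ 5.5565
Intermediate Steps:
Y(g) = -1/g + g/8 (Y(g) = -1/g + g*(1/8) = -1/g + g/8)
y(d) = -2*d
w(m) = -6*m**2 - 3*m (w(m) = -3*((m**2 + m*m) + m) = -3*((m**2 + m**2) + m) = -3*(2*m**2 + m) = -3*(m + 2*m**2) = -6*m**2 - 3*m)
sqrt(w(Y(X)) + y(-16)) = sqrt(-3*(-1/(-2) + (1/8)*(-2))*(1 + 2*(-1/(-2) + (1/8)*(-2))) - 2*(-16)) = sqrt(-3*(-1*(-1/2) - 1/4)*(1 + 2*(-1*(-1/2) - 1/4)) + 32) = sqrt(-3*(1/2 - 1/4)*(1 + 2*(1/2 - 1/4)) + 32) = sqrt(-3*1/4*(1 + 2*(1/4)) + 32) = sqrt(-3*1/4*(1 + 1/2) + 32) = sqrt(-3*1/4*3/2 + 32) = sqrt(-9/8 + 32) = sqrt(247/8) = sqrt(494)/4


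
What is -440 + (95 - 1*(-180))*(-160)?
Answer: -44440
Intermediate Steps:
-440 + (95 - 1*(-180))*(-160) = -440 + (95 + 180)*(-160) = -440 + 275*(-160) = -440 - 44000 = -44440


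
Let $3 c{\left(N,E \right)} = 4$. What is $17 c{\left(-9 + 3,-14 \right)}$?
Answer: $\frac{68}{3} \approx 22.667$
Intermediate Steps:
$c{\left(N,E \right)} = \frac{4}{3}$ ($c{\left(N,E \right)} = \frac{1}{3} \cdot 4 = \frac{4}{3}$)
$17 c{\left(-9 + 3,-14 \right)} = 17 \cdot \frac{4}{3} = \frac{68}{3}$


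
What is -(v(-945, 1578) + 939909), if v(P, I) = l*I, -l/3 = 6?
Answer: -911505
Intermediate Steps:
l = -18 (l = -3*6 = -18)
v(P, I) = -18*I
-(v(-945, 1578) + 939909) = -(-18*1578 + 939909) = -(-28404 + 939909) = -1*911505 = -911505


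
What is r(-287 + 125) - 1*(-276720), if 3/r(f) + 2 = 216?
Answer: 59218083/214 ≈ 2.7672e+5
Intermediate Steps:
r(f) = 3/214 (r(f) = 3/(-2 + 216) = 3/214)
r(-287 + 125) - 1*(-276720) = 3/214 - 1*(-276720) = 3/214 + 276720 = 59218083/214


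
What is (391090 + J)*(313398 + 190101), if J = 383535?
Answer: 390022912875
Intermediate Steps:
(391090 + J)*(313398 + 190101) = (391090 + 383535)*(313398 + 190101) = 774625*503499 = 390022912875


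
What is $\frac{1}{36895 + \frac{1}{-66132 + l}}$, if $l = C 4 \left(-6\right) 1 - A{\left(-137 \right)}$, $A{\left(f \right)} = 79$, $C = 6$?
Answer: $\frac{66355}{2448167724} \approx 2.7104 \cdot 10^{-5}$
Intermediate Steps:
$l = -223$ ($l = 6 \cdot 4 \left(-6\right) 1 - 79 = 6 \left(\left(-24\right) 1\right) - 79 = 6 \left(-24\right) - 79 = -144 - 79 = -223$)
$\frac{1}{36895 + \frac{1}{-66132 + l}} = \frac{1}{36895 + \frac{1}{-66132 - 223}} = \frac{1}{36895 + \frac{1}{-66355}} = \frac{1}{36895 - \frac{1}{66355}} = \frac{1}{\frac{2448167724}{66355}} = \frac{66355}{2448167724}$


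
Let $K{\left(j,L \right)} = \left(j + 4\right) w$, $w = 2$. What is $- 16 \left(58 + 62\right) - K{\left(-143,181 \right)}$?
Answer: $-1642$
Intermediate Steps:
$K{\left(j,L \right)} = 8 + 2 j$ ($K{\left(j,L \right)} = \left(j + 4\right) 2 = \left(4 + j\right) 2 = 8 + 2 j$)
$- 16 \left(58 + 62\right) - K{\left(-143,181 \right)} = - 16 \left(58 + 62\right) - \left(8 + 2 \left(-143\right)\right) = \left(-16\right) 120 - \left(8 - 286\right) = -1920 - -278 = -1920 + 278 = -1642$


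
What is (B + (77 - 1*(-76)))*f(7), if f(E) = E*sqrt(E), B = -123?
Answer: 210*sqrt(7) ≈ 555.61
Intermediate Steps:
f(E) = E**(3/2)
(B + (77 - 1*(-76)))*f(7) = (-123 + (77 - 1*(-76)))*7**(3/2) = (-123 + (77 + 76))*(7*sqrt(7)) = (-123 + 153)*(7*sqrt(7)) = 30*(7*sqrt(7)) = 210*sqrt(7)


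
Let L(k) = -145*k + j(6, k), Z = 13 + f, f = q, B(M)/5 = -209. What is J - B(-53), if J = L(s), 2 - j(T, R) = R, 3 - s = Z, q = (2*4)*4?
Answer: 7179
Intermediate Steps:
B(M) = -1045 (B(M) = 5*(-209) = -1045)
q = 32 (q = 8*4 = 32)
f = 32
Z = 45 (Z = 13 + 32 = 45)
s = -42 (s = 3 - 1*45 = 3 - 45 = -42)
j(T, R) = 2 - R
L(k) = 2 - 146*k (L(k) = -145*k + (2 - k) = 2 - 146*k)
J = 6134 (J = 2 - 146*(-42) = 2 + 6132 = 6134)
J - B(-53) = 6134 - 1*(-1045) = 6134 + 1045 = 7179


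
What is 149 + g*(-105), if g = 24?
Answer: -2371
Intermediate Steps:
149 + g*(-105) = 149 + 24*(-105) = 149 - 2520 = -2371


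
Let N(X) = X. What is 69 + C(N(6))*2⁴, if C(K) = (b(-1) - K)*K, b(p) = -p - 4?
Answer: -795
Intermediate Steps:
b(p) = -4 - p
C(K) = K*(-3 - K) (C(K) = ((-4 - 1*(-1)) - K)*K = ((-4 + 1) - K)*K = (-3 - K)*K = K*(-3 - K))
69 + C(N(6))*2⁴ = 69 - 1*6*(3 + 6)*2⁴ = 69 - 1*6*9*16 = 69 - 54*16 = 69 - 864 = -795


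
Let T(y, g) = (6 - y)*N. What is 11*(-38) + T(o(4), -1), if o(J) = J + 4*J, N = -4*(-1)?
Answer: -474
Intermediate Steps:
N = 4
o(J) = 5*J
T(y, g) = 24 - 4*y (T(y, g) = (6 - y)*4 = 24 - 4*y)
11*(-38) + T(o(4), -1) = 11*(-38) + (24 - 20*4) = -418 + (24 - 4*20) = -418 + (24 - 80) = -418 - 56 = -474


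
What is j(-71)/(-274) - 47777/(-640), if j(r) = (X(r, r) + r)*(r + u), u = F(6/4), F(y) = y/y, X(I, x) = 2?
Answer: 4999849/87680 ≈ 57.024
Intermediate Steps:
F(y) = 1
u = 1
j(r) = (1 + r)*(2 + r) (j(r) = (2 + r)*(r + 1) = (2 + r)*(1 + r) = (1 + r)*(2 + r))
j(-71)/(-274) - 47777/(-640) = (2 + (-71)² + 3*(-71))/(-274) - 47777/(-640) = (2 + 5041 - 213)*(-1/274) - 47777*(-1/640) = 4830*(-1/274) + 47777/640 = -2415/137 + 47777/640 = 4999849/87680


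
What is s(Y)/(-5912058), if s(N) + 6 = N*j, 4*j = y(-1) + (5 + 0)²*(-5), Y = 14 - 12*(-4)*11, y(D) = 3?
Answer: 719/257046 ≈ 0.0027972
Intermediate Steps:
Y = 542 (Y = 14 - (-48)*11 = 14 - 1*(-528) = 14 + 528 = 542)
j = -61/2 (j = (3 + (5 + 0)²*(-5))/4 = (3 + 5²*(-5))/4 = (3 + 25*(-5))/4 = (3 - 125)/4 = (¼)*(-122) = -61/2 ≈ -30.500)
s(N) = -6 - 61*N/2 (s(N) = -6 + N*(-61/2) = -6 - 61*N/2)
s(Y)/(-5912058) = (-6 - 61/2*542)/(-5912058) = (-6 - 16531)*(-1/5912058) = -16537*(-1/5912058) = 719/257046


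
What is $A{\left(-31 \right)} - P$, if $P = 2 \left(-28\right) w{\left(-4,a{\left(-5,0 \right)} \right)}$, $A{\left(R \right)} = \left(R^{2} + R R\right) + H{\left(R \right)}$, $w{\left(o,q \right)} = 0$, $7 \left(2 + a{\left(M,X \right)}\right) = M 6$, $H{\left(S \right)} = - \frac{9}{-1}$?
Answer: $1931$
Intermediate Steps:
$H{\left(S \right)} = 9$ ($H{\left(S \right)} = \left(-9\right) \left(-1\right) = 9$)
$a{\left(M,X \right)} = -2 + \frac{6 M}{7}$ ($a{\left(M,X \right)} = -2 + \frac{M 6}{7} = -2 + \frac{6 M}{7}$)
$A{\left(R \right)} = 9 + 2 R^{2}$ ($A{\left(R \right)} = \left(R^{2} + R R\right) + 9 = \left(R^{2} + R^{2}\right) + 9 = 2 R^{2} + 9 = 9 + 2 R^{2}$)
$P = 0$ ($P = 2 \left(-28\right) 0 = \left(-56\right) 0 = 0$)
$A{\left(-31 \right)} - P = \left(9 + 2 \left(-31\right)^{2}\right) - 0 = \left(9 + 2 \cdot 961\right) + 0 = \left(9 + 1922\right) + 0 = 1931 + 0 = 1931$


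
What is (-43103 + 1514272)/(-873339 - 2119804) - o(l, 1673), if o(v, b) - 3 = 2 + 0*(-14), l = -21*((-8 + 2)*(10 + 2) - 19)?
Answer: -16436884/2993143 ≈ -5.4915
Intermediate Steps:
l = 1911 (l = -21*(-6*12 - 19) = -21*(-72 - 19) = -21*(-91) = 1911)
o(v, b) = 5 (o(v, b) = 3 + (2 + 0*(-14)) = 3 + (2 + 0) = 3 + 2 = 5)
(-43103 + 1514272)/(-873339 - 2119804) - o(l, 1673) = (-43103 + 1514272)/(-873339 - 2119804) - 1*5 = 1471169/(-2993143) - 5 = 1471169*(-1/2993143) - 5 = -1471169/2993143 - 5 = -16436884/2993143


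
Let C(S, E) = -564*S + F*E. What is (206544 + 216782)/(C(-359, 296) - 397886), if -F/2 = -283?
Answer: -211663/13937 ≈ -15.187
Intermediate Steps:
F = 566 (F = -2*(-283) = 566)
C(S, E) = -564*S + 566*E
(206544 + 216782)/(C(-359, 296) - 397886) = (206544 + 216782)/((-564*(-359) + 566*296) - 397886) = 423326/((202476 + 167536) - 397886) = 423326/(370012 - 397886) = 423326/(-27874) = 423326*(-1/27874) = -211663/13937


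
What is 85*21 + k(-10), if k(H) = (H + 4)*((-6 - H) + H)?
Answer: 1821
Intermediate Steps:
k(H) = -24 - 6*H (k(H) = (4 + H)*(-6) = -24 - 6*H)
85*21 + k(-10) = 85*21 + (-24 - 6*(-10)) = 1785 + (-24 + 60) = 1785 + 36 = 1821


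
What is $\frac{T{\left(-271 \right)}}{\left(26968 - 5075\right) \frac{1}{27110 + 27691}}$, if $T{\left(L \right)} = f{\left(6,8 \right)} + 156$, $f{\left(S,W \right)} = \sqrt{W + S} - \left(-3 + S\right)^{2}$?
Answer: $\frac{8055747}{21893} + \frac{54801 \sqrt{14}}{21893} \approx 377.33$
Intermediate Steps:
$f{\left(S,W \right)} = \sqrt{S + W} - \left(-3 + S\right)^{2}$
$T{\left(L \right)} = 147 + \sqrt{14}$ ($T{\left(L \right)} = \left(\sqrt{6 + 8} - \left(-3 + 6\right)^{2}\right) + 156 = \left(\sqrt{14} - 3^{2}\right) + 156 = \left(\sqrt{14} - 9\right) + 156 = \left(-9 + \sqrt{14}\right) + 156 = 147 + \sqrt{14}$)
$\frac{T{\left(-271 \right)}}{\left(26968 - 5075\right) \frac{1}{27110 + 27691}} = \frac{147 + \sqrt{14}}{\left(26968 - 5075\right) \frac{1}{27110 + 27691}} = \frac{147 + \sqrt{14}}{21893 \cdot \frac{1}{54801}} = \frac{147 + \sqrt{14}}{\frac{21893}{54801}} = \left(147 + \sqrt{14}\right) \frac{54801}{21893} = \frac{8055747}{21893} + \frac{54801 \sqrt{14}}{21893}$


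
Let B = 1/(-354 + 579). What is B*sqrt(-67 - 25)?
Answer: 2*I*sqrt(23)/225 ≈ 0.04263*I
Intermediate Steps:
B = 1/225 ≈ 0.0044444
B*sqrt(-67 - 25) = sqrt(-67 - 25)/225 = sqrt(-92)/225 = (2*I*sqrt(23))/225 = 2*I*sqrt(23)/225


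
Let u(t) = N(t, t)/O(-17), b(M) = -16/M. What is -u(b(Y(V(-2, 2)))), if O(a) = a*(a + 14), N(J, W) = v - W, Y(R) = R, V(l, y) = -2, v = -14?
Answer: 22/51 ≈ 0.43137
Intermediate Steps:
N(J, W) = -14 - W
O(a) = a*(14 + a)
u(t) = -14/51 - t/51 (u(t) = (-14 - t)/((-17*(14 - 17))) = (-14 - t)/((-17*(-3))) = (-14 - t)/51 = (-14 - t)*(1/51) = -14/51 - t/51)
-u(b(Y(V(-2, 2)))) = -(-14/51 - (-16)/(51*(-2))) = -(-14/51 - (-16)*(-1)/(51*2)) = -(-14/51 - 1/51*8) = -(-14/51 - 8/51) = -1*(-22/51) = 22/51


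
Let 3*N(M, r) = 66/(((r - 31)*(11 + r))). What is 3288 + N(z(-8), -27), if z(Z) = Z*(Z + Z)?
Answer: 1525643/464 ≈ 3288.0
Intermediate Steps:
z(Z) = 2*Z² (z(Z) = Z*(2*Z) = 2*Z²)
N(M, r) = 22/((-31 + r)*(11 + r)) (N(M, r) = (66/(((r - 31)*(11 + r))))/3 = (66/(((-31 + r)*(11 + r))))/3 = (66*(1/((-31 + r)*(11 + r))))/3 = (66/((-31 + r)*(11 + r)))/3 = 22/((-31 + r)*(11 + r)))
3288 + N(z(-8), -27) = 3288 + 22/(-341 + (-27)² - 20*(-27)) = 3288 + 22/(-341 + 729 + 540) = 3288 + 22/928 = 3288 + 22*(1/928) = 3288 + 11/464 = 1525643/464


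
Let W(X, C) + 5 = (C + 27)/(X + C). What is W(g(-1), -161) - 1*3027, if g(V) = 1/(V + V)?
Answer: -979068/323 ≈ -3031.2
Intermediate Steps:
g(V) = 1/(2*V)
W(X, C) = -5 + (27 + C)/(C + X) (W(X, C) = -5 + (C + 27)/(X + C) = -5 + (27 + C)/(C + X))
W(g(-1), -161) - 1*3027 = (27 - 5/(2*(-1)) - 4*(-161))/(-161 + (½)/(-1)) - 1*3027 = (27 - 5*(-1)/2 + 644)/(-161 + (½)*(-1)) - 3027 = (27 - 5*(-½) + 644)/(-161 - ½) - 3027 = (27 + 5/2 + 644)/(-323/2) - 3027 = -2/323*1347/2 - 3027 = -1347/323 - 3027 = -979068/323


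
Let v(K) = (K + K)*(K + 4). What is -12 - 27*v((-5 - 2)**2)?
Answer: -140250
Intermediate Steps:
v(K) = 2*K*(4 + K) (v(K) = (2*K)*(4 + K) = 2*K*(4 + K))
-12 - 27*v((-5 - 2)**2) = -12 - 54*(-5 - 2)**2*(4 + (-5 - 2)**2) = -12 - 54*(-7)**2*(4 + (-7)**2) = -12 - 54*49*(4 + 49) = -12 - 54*49*53 = -12 - 27*5194 = -12 - 140238 = -140250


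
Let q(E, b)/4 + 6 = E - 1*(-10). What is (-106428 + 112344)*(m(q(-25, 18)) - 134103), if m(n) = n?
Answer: -793850292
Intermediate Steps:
q(E, b) = 16 + 4*E (q(E, b) = -24 + 4*(E - 1*(-10)) = -24 + 4*(E + 10) = -24 + 4*(10 + E) = -24 + (40 + 4*E) = 16 + 4*E)
(-106428 + 112344)*(m(q(-25, 18)) - 134103) = (-106428 + 112344)*((16 + 4*(-25)) - 134103) = 5916*((16 - 100) - 134103) = 5916*(-84 - 134103) = 5916*(-134187) = -793850292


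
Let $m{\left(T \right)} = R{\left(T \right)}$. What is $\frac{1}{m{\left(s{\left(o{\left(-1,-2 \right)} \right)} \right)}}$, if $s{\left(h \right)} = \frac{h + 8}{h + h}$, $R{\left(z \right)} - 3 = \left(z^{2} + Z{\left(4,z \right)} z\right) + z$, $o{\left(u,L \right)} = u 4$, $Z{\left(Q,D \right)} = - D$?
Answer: $\frac{2}{5} \approx 0.4$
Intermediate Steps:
$o{\left(u,L \right)} = 4 u$
$R{\left(z \right)} = 3 + z$ ($R{\left(z \right)} = 3 + \left(\left(z^{2} + - z z\right) + z\right) = 3 + \left(\left(z^{2} - z^{2}\right) + z\right) = 3 + \left(0 + z\right) = 3 + z$)
$s{\left(h \right)} = \frac{8 + h}{2 h}$
$m{\left(T \right)} = 3 + T$
$\frac{1}{m{\left(s{\left(o{\left(-1,-2 \right)} \right)} \right)}} = \frac{1}{3 + \frac{8 + 4 \left(-1\right)}{2 \cdot 4 \left(-1\right)}} = \frac{1}{3 + \frac{8 - 4}{2 \left(-4\right)}} = \frac{1}{3 + \frac{1}{2} \left(- \frac{1}{4}\right) 4} = \frac{1}{3 - \frac{1}{2}} = \frac{1}{\frac{5}{2}} = \frac{2}{5}$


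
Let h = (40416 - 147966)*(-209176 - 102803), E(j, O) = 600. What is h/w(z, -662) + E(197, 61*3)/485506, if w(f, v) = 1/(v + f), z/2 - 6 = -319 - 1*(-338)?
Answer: -4984846669771251900/242753 ≈ -2.0535e+13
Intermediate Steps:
z = 50 (z = 12 + 2*(-319 - 1*(-338)) = 12 + 2*(-319 + 338) = 12 + 2*19 = 12 + 38 = 50)
h = 33553341450 (h = -107550*(-311979) = 33553341450)
w(f, v) = 1/(f + v)
h/w(z, -662) + E(197, 61*3)/485506 = 33553341450/(1/(50 - 662)) + 600/485506 = 33553341450/(1/(-612)) + 600*(1/485506) = 33553341450/(-1/612) + 300/242753 = 33553341450*(-612) + 300/242753 = -20534644967400 + 300/242753 = -4984846669771251900/242753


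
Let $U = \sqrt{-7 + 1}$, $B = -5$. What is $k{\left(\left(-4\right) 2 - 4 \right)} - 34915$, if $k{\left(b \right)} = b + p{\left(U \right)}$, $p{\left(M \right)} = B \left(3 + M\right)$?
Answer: $-34942 - 5 i \sqrt{6} \approx -34942.0 - 12.247 i$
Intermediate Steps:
$U = i \sqrt{6}$ ($U = \sqrt{-6} = i \sqrt{6} \approx 2.4495 i$)
$p{\left(M \right)} = -15 - 5 M$ ($p{\left(M \right)} = - 5 \left(3 + M\right) = -15 - 5 M$)
$k{\left(b \right)} = -15 + b - 5 i \sqrt{6}$ ($k{\left(b \right)} = b - \left(15 + 5 i \sqrt{6}\right) = -15 + b - 5 i \sqrt{6}$)
$k{\left(\left(-4\right) 2 - 4 \right)} - 34915 = \left(-15 - 12 - 5 i \sqrt{6}\right) - 34915 = \left(-27 - 5 i \sqrt{6}\right) - 34915 = -34942 - 5 i \sqrt{6}$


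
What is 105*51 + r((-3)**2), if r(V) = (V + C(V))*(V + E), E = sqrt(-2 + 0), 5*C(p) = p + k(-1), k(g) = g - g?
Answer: 27261/5 + 54*I*sqrt(2)/5 ≈ 5452.2 + 15.274*I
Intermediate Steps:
k(g) = 0
C(p) = p/5 (C(p) = (p + 0)/5 = p/5)
E = I*sqrt(2) (E = sqrt(-2) = I*sqrt(2) ≈ 1.4142*I)
r(V) = 6*V*(V + I*sqrt(2))/5 (r(V) = (V + V/5)*(V + I*sqrt(2)) = (6*V/5)*(V + I*sqrt(2)) = 6*V*(V + I*sqrt(2))/5)
105*51 + r((-3)**2) = 105*51 + (6/5)*(-3)**2*((-3)**2 + I*sqrt(2)) = 5355 + (6/5)*9*(9 + I*sqrt(2)) = 5355 + (486/5 + 54*I*sqrt(2)/5) = 27261/5 + 54*I*sqrt(2)/5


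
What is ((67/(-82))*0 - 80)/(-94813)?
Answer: 80/94813 ≈ 0.00084377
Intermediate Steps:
((67/(-82))*0 - 80)/(-94813) = ((67*(-1/82))*0 - 80)*(-1/94813) = (-67/82*0 - 80)*(-1/94813) = (0 - 80)*(-1/94813) = -80*(-1/94813) = 80/94813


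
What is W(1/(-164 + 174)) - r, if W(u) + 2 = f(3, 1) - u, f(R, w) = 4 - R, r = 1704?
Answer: -17051/10 ≈ -1705.1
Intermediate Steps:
W(u) = -1 - u (W(u) = -2 + ((4 - 1*3) - u) = -2 + ((4 - 3) - u) = -2 + (1 - u) = -1 - u)
W(1/(-164 + 174)) - r = (-1 - 1/(-164 + 174)) - 1*1704 = (-1 - 1/10) - 1704 = -11/10 - 1704 = -17051/10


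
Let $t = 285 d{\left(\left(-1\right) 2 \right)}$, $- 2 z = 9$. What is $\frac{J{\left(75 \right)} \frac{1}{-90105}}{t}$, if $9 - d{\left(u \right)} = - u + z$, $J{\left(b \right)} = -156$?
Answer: $\frac{104}{196879425} \approx 5.2824 \cdot 10^{-7}$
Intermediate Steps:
$z = - \frac{9}{2}$ ($z = \left(- \frac{1}{2}\right) 9 = - \frac{9}{2} \approx -4.5$)
$d{\left(u \right)} = \frac{27}{2} + u$ ($d{\left(u \right)} = 9 - \left(- u - \frac{9}{2}\right) = 9 - \left(- \frac{9}{2} - u\right) = 9 + \left(\frac{9}{2} + u\right) = \frac{27}{2} + u$)
$t = \frac{6555}{2}$ ($t = 285 \left(\frac{27}{2} - 2\right) = 285 \cdot \frac{23}{2} = \frac{6555}{2} \approx 3277.5$)
$\frac{J{\left(75 \right)} \frac{1}{-90105}}{t} = \frac{\left(-156\right) \frac{1}{-90105}}{\frac{6555}{2}} = \left(-156\right) \left(- \frac{1}{90105}\right) \frac{2}{6555} = \frac{52}{30035} \cdot \frac{2}{6555} = \frac{104}{196879425}$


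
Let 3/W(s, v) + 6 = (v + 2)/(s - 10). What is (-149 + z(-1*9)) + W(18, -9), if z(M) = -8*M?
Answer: -4259/55 ≈ -77.436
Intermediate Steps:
W(s, v) = 3/(-6 + (2 + v)/(-10 + s)) (W(s, v) = 3/(-6 + (v + 2)/(s - 10)) = 3/(-6 + (2 + v)/(-10 + s)))
(-149 + z(-1*9)) + W(18, -9) = (-149 - (-8)*9) + 3*(-10 + 18)/(62 - 9 - 6*18) = (-149 - 8*(-9)) + 3*8/(62 - 9 - 108) = (-149 + 72) + 3*8/(-55) = -77 + 3*(-1/55)*8 = -77 - 24/55 = -4259/55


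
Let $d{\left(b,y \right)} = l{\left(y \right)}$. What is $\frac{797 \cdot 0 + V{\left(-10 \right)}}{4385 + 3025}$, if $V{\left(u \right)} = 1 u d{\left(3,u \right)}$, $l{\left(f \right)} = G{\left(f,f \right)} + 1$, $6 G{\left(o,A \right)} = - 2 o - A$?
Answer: $- \frac{2}{247} \approx -0.0080972$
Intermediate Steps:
$G{\left(o,A \right)} = - \frac{o}{3} - \frac{A}{6}$ ($G{\left(o,A \right)} = \frac{- 2 o - A}{6} = \frac{- A - 2 o}{6} = - \frac{o}{3} - \frac{A}{6}$)
$l{\left(f \right)} = 1 - \frac{f}{2}$ ($l{\left(f \right)} = \left(- \frac{f}{3} - \frac{f}{6}\right) + 1 = - \frac{f}{2} + 1 = 1 - \frac{f}{2}$)
$d{\left(b,y \right)} = 1 - \frac{y}{2}$
$V{\left(u \right)} = u \left(1 - \frac{u}{2}\right)$ ($V{\left(u \right)} = 1 u \left(1 - \frac{u}{2}\right) = u \left(1 - \frac{u}{2}\right)$)
$\frac{797 \cdot 0 + V{\left(-10 \right)}}{4385 + 3025} = \frac{797 \cdot 0 + \frac{1}{2} \left(-10\right) \left(2 - -10\right)}{4385 + 3025} = \frac{0 + \frac{1}{2} \left(-10\right) \left(2 + 10\right)}{7410} = \left(0 + \frac{1}{2} \left(-10\right) 12\right) \frac{1}{7410} = \left(0 - 60\right) \frac{1}{7410} = \left(-60\right) \frac{1}{7410} = - \frac{2}{247}$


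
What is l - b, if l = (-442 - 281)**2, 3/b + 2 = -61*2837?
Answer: 90462958014/173059 ≈ 5.2273e+5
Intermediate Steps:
b = -3/173059 (b = 3/(-2 - 61*2837) = 3/(-2 - 173057) = 3/(-173059) = 3*(-1/173059) = -3/173059 ≈ -1.7335e-5)
l = 522729 (l = (-723)**2 = 522729)
l - b = 522729 - 1*(-3/173059) = 522729 + 3/173059 = 90462958014/173059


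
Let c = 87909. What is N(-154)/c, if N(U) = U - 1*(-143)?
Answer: -11/87909 ≈ -0.00012513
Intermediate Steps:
N(U) = 143 + U (N(U) = U + 143 = 143 + U)
N(-154)/c = (143 - 154)/87909 = -11*1/87909 = -11/87909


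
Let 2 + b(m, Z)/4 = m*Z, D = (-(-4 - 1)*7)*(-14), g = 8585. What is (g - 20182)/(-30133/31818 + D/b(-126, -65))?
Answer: 3021317517048/250626709 ≈ 12055.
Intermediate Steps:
D = -490 (D = (-1*(-5)*7)*(-14) = (5*7)*(-14) = 35*(-14) = -490)
b(m, Z) = -8 + 4*Z*m (b(m, Z) = -8 + 4*(m*Z) = -8 + 4*(Z*m) = -8 + 4*Z*m)
(g - 20182)/(-30133/31818 + D/b(-126, -65)) = (8585 - 20182)/(-30133/31818 - 490/(-8 + 4*(-65)*(-126))) = -11597/(-30133*1/31818 - 490/(-8 + 32760)) = -11597/(-30133/31818 - 490/32752) = -11597/(-30133/31818 - 490*1/32752) = -11597/(-30133/31818 - 245/16376) = -11597/(-250626709/260525784) = -11597*(-260525784/250626709) = 3021317517048/250626709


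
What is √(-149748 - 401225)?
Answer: I*√550973 ≈ 742.28*I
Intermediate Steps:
√(-149748 - 401225) = √(-550973) = I*√550973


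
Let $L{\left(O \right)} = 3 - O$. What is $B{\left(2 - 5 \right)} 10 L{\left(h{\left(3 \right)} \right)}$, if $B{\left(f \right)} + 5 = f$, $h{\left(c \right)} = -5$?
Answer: $-640$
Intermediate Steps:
$B{\left(f \right)} = -5 + f$
$B{\left(2 - 5 \right)} 10 L{\left(h{\left(3 \right)} \right)} = \left(-5 + \left(2 - 5\right)\right) 10 \left(3 - -5\right) = \left(-5 + \left(2 - 5\right)\right) 10 \left(3 + 5\right) = \left(-5 - 3\right) 10 \cdot 8 = \left(-8\right) 10 \cdot 8 = \left(-80\right) 8 = -640$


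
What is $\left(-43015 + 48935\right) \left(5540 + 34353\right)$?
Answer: $236166560$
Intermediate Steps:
$\left(-43015 + 48935\right) \left(5540 + 34353\right) = 5920 \cdot 39893 = 236166560$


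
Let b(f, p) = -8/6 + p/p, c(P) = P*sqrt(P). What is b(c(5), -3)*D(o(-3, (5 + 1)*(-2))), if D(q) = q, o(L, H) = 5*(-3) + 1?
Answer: 14/3 ≈ 4.6667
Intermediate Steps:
c(P) = P**(3/2)
o(L, H) = -14 (o(L, H) = -15 + 1 = -14)
b(f, p) = -1/3 (b(f, p) = -8*1/6 + 1 = -4/3 + 1 = -1/3)
b(c(5), -3)*D(o(-3, (5 + 1)*(-2))) = -1/3*(-14) = 14/3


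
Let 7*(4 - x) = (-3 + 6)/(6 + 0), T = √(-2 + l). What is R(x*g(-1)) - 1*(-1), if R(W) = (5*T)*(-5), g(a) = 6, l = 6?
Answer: -49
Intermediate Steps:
T = 2 (T = √(-2 + 6) = √4 = 2)
x = 55/14 (x = 4 - (-3 + 6)/(7*(6 + 0)) = 4 - 3/(7*6) = 4 - ⅐*½ = 4 - 1/14 = 55/14 ≈ 3.9286)
R(W) = -50 (R(W) = (5*2)*(-5) = 10*(-5) = -50)
R(x*g(-1)) - 1*(-1) = -50 - 1*(-1) = -50 + 1 = -49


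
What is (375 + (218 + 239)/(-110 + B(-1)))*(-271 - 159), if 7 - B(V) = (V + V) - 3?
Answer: -7802995/49 ≈ -1.5924e+5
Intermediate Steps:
B(V) = 10 - 2*V (B(V) = 7 - ((V + V) - 3) = 7 - (2*V - 3) = 7 - (-3 + 2*V) = 7 + (3 - 2*V) = 10 - 2*V)
(375 + (218 + 239)/(-110 + B(-1)))*(-271 - 159) = (375 + (218 + 239)/(-110 + (10 - 2*(-1))))*(-271 - 159) = (375 + 457/(-110 + (10 + 2)))*(-430) = (375 + 457/(-110 + 12))*(-430) = (375 + 457/(-98))*(-430) = (375 + 457*(-1/98))*(-430) = (375 - 457/98)*(-430) = (36293/98)*(-430) = -7802995/49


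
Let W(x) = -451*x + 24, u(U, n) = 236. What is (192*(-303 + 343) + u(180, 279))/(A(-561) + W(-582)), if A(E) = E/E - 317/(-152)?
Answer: 1203232/39901381 ≈ 0.030155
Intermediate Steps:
W(x) = 24 - 451*x
A(E) = 469/152 (A(E) = 1 - 317*(-1/152) = 1 + 317/152 = 469/152)
(192*(-303 + 343) + u(180, 279))/(A(-561) + W(-582)) = (192*(-303 + 343) + 236)/(469/152 + (24 - 451*(-582))) = (192*40 + 236)/(469/152 + (24 + 262482)) = (7680 + 236)/(469/152 + 262506) = 7916/(39901381/152) = 7916*(152/39901381) = 1203232/39901381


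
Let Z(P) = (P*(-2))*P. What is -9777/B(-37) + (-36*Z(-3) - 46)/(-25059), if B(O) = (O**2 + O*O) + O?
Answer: -246627845/67684359 ≈ -3.6438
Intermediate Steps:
Z(P) = -2*P**2 (Z(P) = (-2*P)*P = -2*P**2)
B(O) = O + 2*O**2 (B(O) = (O**2 + O**2) + O = 2*O**2 + O = O + 2*O**2)
-9777/B(-37) + (-36*Z(-3) - 46)/(-25059) = -9777*(-1/(37*(1 + 2*(-37)))) + (-(-72)*(-3)**2 - 46)/(-25059) = -9777*(-1/(37*(1 - 74))) + (-(-72)*9 - 46)*(-1/25059) = -9777/((-37*(-73))) + (-36*(-18) - 46)*(-1/25059) = -9777/2701 + (648 - 46)*(-1/25059) = -9777*1/2701 + 602*(-1/25059) = -9777/2701 - 602/25059 = -246627845/67684359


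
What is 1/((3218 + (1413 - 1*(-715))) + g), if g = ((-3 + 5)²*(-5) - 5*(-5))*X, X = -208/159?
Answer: 159/848974 ≈ 0.00018728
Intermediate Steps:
X = -208/159 (X = -208*1/159 = -208/159 ≈ -1.3082)
g = -1040/159 (g = ((-3 + 5)²*(-5) - 5*(-5))*(-208/159) = (2²*(-5) + 25)*(-208/159) = (4*(-5) + 25)*(-208/159) = (-20 + 25)*(-208/159) = 5*(-208/159) = -1040/159 ≈ -6.5409)
1/((3218 + (1413 - 1*(-715))) + g) = 1/((3218 + (1413 - 1*(-715))) - 1040/159) = 1/((3218 + (1413 + 715)) - 1040/159) = 1/((3218 + 2128) - 1040/159) = 1/(5346 - 1040/159) = 1/(848974/159) = 159/848974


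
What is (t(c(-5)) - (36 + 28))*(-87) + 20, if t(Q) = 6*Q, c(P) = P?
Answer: 8198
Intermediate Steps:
(t(c(-5)) - (36 + 28))*(-87) + 20 = (6*(-5) - (36 + 28))*(-87) + 20 = (-30 - 1*64)*(-87) + 20 = (-30 - 64)*(-87) + 20 = -94*(-87) + 20 = 8178 + 20 = 8198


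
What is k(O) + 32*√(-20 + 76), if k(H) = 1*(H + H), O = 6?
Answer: 12 + 64*√14 ≈ 251.47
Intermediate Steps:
k(H) = 2*H (k(H) = 1*(2*H) = 2*H)
k(O) + 32*√(-20 + 76) = 2*6 + 32*√(-20 + 76) = 12 + 32*√56 = 12 + 32*(2*√14) = 12 + 64*√14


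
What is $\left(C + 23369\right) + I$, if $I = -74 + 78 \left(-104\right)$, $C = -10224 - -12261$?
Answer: $17220$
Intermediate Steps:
$C = 2037$ ($C = -10224 + 12261 = 2037$)
$I = -8186$ ($I = -74 - 8112 = -8186$)
$\left(C + 23369\right) + I = \left(2037 + 23369\right) - 8186 = 25406 - 8186 = 17220$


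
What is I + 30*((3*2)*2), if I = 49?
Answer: 409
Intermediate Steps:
I + 30*((3*2)*2) = 49 + 30*((3*2)*2) = 49 + 30*(6*2) = 49 + 30*12 = 49 + 360 = 409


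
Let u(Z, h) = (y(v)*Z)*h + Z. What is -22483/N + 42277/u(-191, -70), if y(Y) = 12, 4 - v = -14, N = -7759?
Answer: 3930905510/1243371991 ≈ 3.1615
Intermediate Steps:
v = 18 (v = 4 - 1*(-14) = 4 + 14 = 18)
u(Z, h) = Z + 12*Z*h (u(Z, h) = (12*Z)*h + Z = 12*Z*h + Z = Z + 12*Z*h)
-22483/N + 42277/u(-191, -70) = -22483/(-7759) + 42277/((-191*(1 + 12*(-70)))) = -22483*(-1/7759) + 42277/((-191*(1 - 840))) = 22483/7759 + 42277/((-191*(-839))) = 22483/7759 + 42277/160249 = 3930905510/1243371991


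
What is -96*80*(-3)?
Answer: 23040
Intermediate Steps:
-96*80*(-3) = -7680*(-3) = 23040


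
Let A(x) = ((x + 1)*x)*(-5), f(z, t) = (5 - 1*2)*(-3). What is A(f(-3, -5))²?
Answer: 129600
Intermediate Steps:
f(z, t) = -9 (f(z, t) = (5 - 2)*(-3) = 3*(-3) = -9)
A(x) = -5*x*(1 + x) (A(x) = ((1 + x)*x)*(-5) = (x*(1 + x))*(-5) = -5*x*(1 + x))
A(f(-3, -5))² = (-5*(-9)*(1 - 9))² = (-5*(-9)*(-8))² = (-360)² = 129600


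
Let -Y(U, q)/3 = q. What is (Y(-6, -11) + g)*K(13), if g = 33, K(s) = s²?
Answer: 11154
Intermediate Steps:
Y(U, q) = -3*q
(Y(-6, -11) + g)*K(13) = (-3*(-11) + 33)*13² = (33 + 33)*169 = 66*169 = 11154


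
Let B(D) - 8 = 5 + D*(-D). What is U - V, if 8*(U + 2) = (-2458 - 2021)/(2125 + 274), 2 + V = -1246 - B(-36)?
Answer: -714583/19192 ≈ -37.233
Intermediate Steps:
B(D) = 13 - D² (B(D) = 8 + (5 + D*(-D)) = 8 + (5 - D²) = 13 - D²)
V = 35 (V = -2 + (-1246 - (13 - 1*(-36)²)) = -2 + (-1246 - (13 - 1*1296)) = -2 + (-1246 - (13 - 1296)) = -2 + (-1246 - 1*(-1283)) = -2 + (-1246 + 1283) = -2 + 37 = 35)
U = -42863/19192 (U = -2 + ((-2458 - 2021)/(2125 + 274))/8 = -2 + (-4479/2399)/8 = -2 + (-4479*1/2399)/8 = -2 + (⅛)*(-4479/2399) = -2 - 4479/19192 = -42863/19192 ≈ -2.2334)
U - V = -42863/19192 - 1*35 = -42863/19192 - 35 = -714583/19192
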